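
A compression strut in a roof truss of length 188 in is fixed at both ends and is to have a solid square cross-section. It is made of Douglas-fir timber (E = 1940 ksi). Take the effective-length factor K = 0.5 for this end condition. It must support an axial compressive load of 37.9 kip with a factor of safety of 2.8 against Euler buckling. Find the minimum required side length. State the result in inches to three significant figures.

Required P_cr = n·P = 2.8 × 37.9 = 106.1 kip
L_e = K·L = 0.5 × 188 = 94.00 in
Required I = P_cr·L_e²/(π²E) = 1.061×10^5 × 94.00² / (π² × 1.94×10^6) = 48.97 in⁴
Solid square: I = a⁴/12  ⇒  a = (12I)^(1/4) = (12×48.97)^(1/4) = 4.92 in

a ≈ 4.92 in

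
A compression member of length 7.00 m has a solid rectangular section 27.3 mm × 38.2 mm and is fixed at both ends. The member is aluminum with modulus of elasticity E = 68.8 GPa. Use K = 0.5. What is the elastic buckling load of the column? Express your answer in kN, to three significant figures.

P_cr ≈ 3.59 kN

Buckling occurs about the weak axis: I_min = h·b³/12 with b = 27.3 mm (the shorter side).
I_min = 38.2×27.3³/12 = 6.477×10^4 mm⁴
I = 6.477×10^4 mm⁴ = 6.477×10^-8 m⁴
Effective length L_e = K·L = 0.5 × 7.00 = 3.500 m
P_cr = π²EI / L_e² = π² × 68.8×10⁹ × 6.477×10^-8 / 3.500² = 3.590×10^3 N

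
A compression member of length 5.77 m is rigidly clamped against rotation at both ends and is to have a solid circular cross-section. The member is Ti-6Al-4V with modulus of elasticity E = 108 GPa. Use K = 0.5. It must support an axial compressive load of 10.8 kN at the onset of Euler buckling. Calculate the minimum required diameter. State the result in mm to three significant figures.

L_e = K·L = 0.5 × 5.77 = 2.885 m
Required I = P_cr·L_e²/(π²E) = 1.080×10^4 × 2.885² / (π² × 1.08×10^11) = 8.433×10^-8 m⁴
I_req = 8.433×10^4 mm⁴
Solid circle: I = πd⁴/64  ⇒  d = (64I/π)^(1/4) = (64×8.433×10^4/π)^(1/4) = 36.2 mm

d ≈ 36.2 mm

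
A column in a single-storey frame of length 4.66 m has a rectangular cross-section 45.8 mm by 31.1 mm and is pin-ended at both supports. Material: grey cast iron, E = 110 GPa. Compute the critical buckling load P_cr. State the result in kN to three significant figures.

P_cr ≈ 5.74 kN

Buckling occurs about the weak axis: I_min = h·b³/12 with b = 31.1 mm (the shorter side).
I_min = 45.8×31.1³/12 = 1.148×10^5 mm⁴
I = 1.148×10^5 mm⁴ = 1.148×10^-7 m⁴
Effective length L_e = K·L = 1 × 4.66 = 4.660 m
P_cr = π²EI / L_e² = π² × 110×10⁹ × 1.148×10^-7 / 4.660² = 5.740×10^3 N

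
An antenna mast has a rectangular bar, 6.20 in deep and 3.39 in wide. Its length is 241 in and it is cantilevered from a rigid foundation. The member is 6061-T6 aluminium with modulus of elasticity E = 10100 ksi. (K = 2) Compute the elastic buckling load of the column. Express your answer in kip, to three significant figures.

P_cr ≈ 8.64 kip

Buckling occurs about the weak axis: I_min = h·b³/12 with b = 3.39 in (the shorter side).
I_min = 6.20×3.39³/12 = 20.13 in⁴
Effective length L_e = K·L = 2 × 241 = 482.0 in
P_cr = π²EI / L_e² = π² × 10100×10³ × 20.13 / 482.0² = 8.636×10^3 lb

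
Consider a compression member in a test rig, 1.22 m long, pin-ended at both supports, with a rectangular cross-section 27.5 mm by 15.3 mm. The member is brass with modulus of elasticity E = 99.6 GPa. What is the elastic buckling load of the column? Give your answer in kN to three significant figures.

Buckling occurs about the weak axis: I_min = h·b³/12 with b = 15.3 mm (the shorter side).
I_min = 27.5×15.3³/12 = 8.208×10^3 mm⁴
I = 8.208×10^3 mm⁴ = 8.208×10^-9 m⁴
Effective length L_e = K·L = 1 × 1.22 = 1.220 m
P_cr = π²EI / L_e² = π² × 99.6×10⁹ × 8.208×10^-9 / 1.220² = 5.421×10^3 N

P_cr ≈ 5.42 kN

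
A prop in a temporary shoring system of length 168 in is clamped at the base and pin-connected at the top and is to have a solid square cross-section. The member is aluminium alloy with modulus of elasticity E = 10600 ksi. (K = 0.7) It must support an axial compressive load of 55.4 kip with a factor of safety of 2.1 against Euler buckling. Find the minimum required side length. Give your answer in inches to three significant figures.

a ≈ 3.69 in

Required P_cr = n·P = 2.1 × 55.4 = 116.3 kip
L_e = K·L = 0.7 × 168 = 117.6 in
Required I = P_cr·L_e²/(π²E) = 1.163×10^5 × 117.6² / (π² × 1.06×10^7) = 15.38 in⁴
Solid square: I = a⁴/12  ⇒  a = (12I)^(1/4) = (12×15.38)^(1/4) = 3.69 in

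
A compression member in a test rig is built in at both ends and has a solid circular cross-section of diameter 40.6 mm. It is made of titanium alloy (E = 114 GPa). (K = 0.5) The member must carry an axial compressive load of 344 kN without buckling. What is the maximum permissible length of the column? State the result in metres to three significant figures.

L_max ≈ 1.32 m

I = πd⁴/64 = π×40.6⁴/64 = 1.334×10^5 mm⁴
I = 1.334×10^-7 m⁴
At the buckling limit P_cr = P = 3.440×10^5 N
From P_cr = π²EI/(K·L)²:  L = (1/K)·√(π²EI/P_cr) = (1/0.5)·√(π²×1.14×10^11×1.334×10^-7/3.440×10^5)
L = 1.32 m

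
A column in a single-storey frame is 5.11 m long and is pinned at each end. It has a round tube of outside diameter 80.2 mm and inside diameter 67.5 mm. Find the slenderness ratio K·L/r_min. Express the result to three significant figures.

d_o = 80.2 mm, d_i = 67.5 mm
I = π(d_o⁴ − d_i⁴)/64 = π(80.2⁴ − 67.50⁴)/64 = 1.012×10^6 mm⁴
A = 1.473×10^3 mm²;  r_min = √(I/A) = √(1.012×10^6/1.473×10^3) = 26.21 mm
L_e = K·L = 1 × 5.11 m = 5.110 m = 5110.0 mm
λ = L_e / r_min = 5110.0 / 26.21 = 195

λ ≈ 195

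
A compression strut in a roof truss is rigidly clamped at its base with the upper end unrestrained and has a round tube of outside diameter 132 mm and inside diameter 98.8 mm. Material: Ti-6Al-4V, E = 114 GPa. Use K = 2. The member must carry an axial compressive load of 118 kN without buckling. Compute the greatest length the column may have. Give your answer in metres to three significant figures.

d_o = 132 mm, d_i = 98.8 mm
I = π(d_o⁴ − d_i⁴)/64 = π(132⁴ − 98.80⁴)/64 = 1.023×10^7 mm⁴
I = 1.023×10^-5 m⁴
At the buckling limit P_cr = P = 1.180×10^5 N
From P_cr = π²EI/(K·L)²:  L = (1/K)·√(π²EI/P_cr) = (1/2)·√(π²×1.14×10^11×1.023×10^-5/1.180×10^5)
L = 4.94 m

L_max ≈ 4.94 m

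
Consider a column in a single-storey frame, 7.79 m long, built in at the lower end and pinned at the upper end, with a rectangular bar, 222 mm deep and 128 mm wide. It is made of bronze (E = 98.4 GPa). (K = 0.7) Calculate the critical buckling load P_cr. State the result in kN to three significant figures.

Buckling occurs about the weak axis: I_min = h·b³/12 with b = 128 mm (the shorter side).
I_min = 222×128³/12 = 3.880×10^7 mm⁴
I = 3.880×10^7 mm⁴ = 3.880×10^-5 m⁴
Effective length L_e = K·L = 0.7 × 7.79 = 5.453 m
P_cr = π²EI / L_e² = π² × 98.4×10⁹ × 3.880×10^-5 / 5.453² = 1.267×10^6 N

P_cr ≈ 1270 kN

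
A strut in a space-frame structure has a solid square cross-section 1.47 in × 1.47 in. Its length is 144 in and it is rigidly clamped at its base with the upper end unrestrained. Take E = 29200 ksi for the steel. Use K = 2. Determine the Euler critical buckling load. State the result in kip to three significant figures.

I = a⁴/12 = 1.47⁴/12 = 0.3891 in⁴
Effective length L_e = K·L = 2 × 144 = 288.0 in
P_cr = π²EI / L_e² = π² × 29200×10³ × 0.3891 / 288.0² = 1.352×10^3 lb

P_cr ≈ 1.35 kip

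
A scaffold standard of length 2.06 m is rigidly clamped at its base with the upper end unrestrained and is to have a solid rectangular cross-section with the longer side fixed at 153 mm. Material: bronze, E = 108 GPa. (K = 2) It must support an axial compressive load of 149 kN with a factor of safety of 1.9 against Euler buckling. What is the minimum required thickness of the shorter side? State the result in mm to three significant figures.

Required P_cr = n·P = 1.9 × 149 = 283.1 kN
L_e = K·L = 2 × 2.06 = 4.120 m
Required I = P_cr·L_e²/(π²E) = 2.831×10^5 × 4.120² / (π² × 1.08×10^11) = 4.508×10^-6 m⁴
I_req = 4.508×10^6 mm⁴
Rectangle, weak axis: I_min = h·b³/12 with h = 153 mm fixed  ⇒  b = (12I/h)^(1/3) = 70.7 mm

b ≈ 70.7 mm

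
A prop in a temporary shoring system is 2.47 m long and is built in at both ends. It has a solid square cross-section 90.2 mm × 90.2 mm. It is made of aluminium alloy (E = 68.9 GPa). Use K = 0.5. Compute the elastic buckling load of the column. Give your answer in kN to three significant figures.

I = a⁴/12 = 90.2⁴/12 = 5.516×10^6 mm⁴
I = 5.516×10^6 mm⁴ = 5.516×10^-6 m⁴
Effective length L_e = K·L = 0.5 × 2.47 = 1.235 m
P_cr = π²EI / L_e² = π² × 68.9×10⁹ × 5.516×10^-6 / 1.235² = 2.459×10^6 N

P_cr ≈ 2460 kN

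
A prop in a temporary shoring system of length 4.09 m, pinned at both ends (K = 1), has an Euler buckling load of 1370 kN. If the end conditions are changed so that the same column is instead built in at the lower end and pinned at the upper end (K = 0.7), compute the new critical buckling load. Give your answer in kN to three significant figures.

P_cr ∝ 1/K², so P_cr,new = P_cr,old × (K_old/K_new)² = 1370 × (1/0.7)²
= 1370 × 2.041 = 2800 kN

P_cr ≈ 2800 kN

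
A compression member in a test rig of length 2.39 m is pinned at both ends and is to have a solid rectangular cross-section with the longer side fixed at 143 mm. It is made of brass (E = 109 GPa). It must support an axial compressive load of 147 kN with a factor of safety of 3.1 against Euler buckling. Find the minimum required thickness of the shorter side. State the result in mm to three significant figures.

Required P_cr = n·P = 3.1 × 147 = 455.7 kN
L_e = K·L = 1 × 2.39 = 2.390 m
Required I = P_cr·L_e²/(π²E) = 4.557×10^5 × 2.390² / (π² × 1.09×10^11) = 2.420×10^-6 m⁴
I_req = 2.420×10^6 mm⁴
Rectangle, weak axis: I_min = h·b³/12 with h = 143 mm fixed  ⇒  b = (12I/h)^(1/3) = 58.8 mm

b ≈ 58.8 mm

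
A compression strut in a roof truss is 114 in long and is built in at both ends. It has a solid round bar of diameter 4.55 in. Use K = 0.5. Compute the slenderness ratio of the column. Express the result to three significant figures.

I = πd⁴/64 = π×4.55⁴/64 = 21.04 in⁴
A = 16.26 in²;  r_min = √(I/A) = √(21.04/16.26) = 1.138 in
L_e = K·L = 0.5 × 114 = 57.00 in
λ = L_e / r_min = 57.000 / 1.138 = 50.1

λ ≈ 50.1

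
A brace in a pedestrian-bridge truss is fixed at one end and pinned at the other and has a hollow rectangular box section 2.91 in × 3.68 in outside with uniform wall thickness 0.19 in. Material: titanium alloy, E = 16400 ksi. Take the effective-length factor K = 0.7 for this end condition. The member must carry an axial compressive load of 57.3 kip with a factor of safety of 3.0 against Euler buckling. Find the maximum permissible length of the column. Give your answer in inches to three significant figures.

L_max ≈ 77.2 in

Inner dimensions: h_i = 3.68 − 2×0.19 = 3.300 in, b_i = 2.91 − 2×0.19 = 2.530 in
Weak-axis I_min = (h_o·b_o³ − h_i·b_i³)/12 with b_o = 2.91, b_i = 2.530 in (shorter outer/inner sides).
I_min = (3.68×2.91³ − 3.300×2.530³)/12 = 3.104 in⁴
Required critical load P_cr = n·P = 3.0 × 57.3 = 171.9 kip = 1.719×10^5 lb
From P_cr = π²EI/(K·L)²:  L = (1/K)·√(π²EI/P_cr) = (1/0.7)·√(π²×1.64×10^7×3.104/1.719×10^5)
L = 77.2 in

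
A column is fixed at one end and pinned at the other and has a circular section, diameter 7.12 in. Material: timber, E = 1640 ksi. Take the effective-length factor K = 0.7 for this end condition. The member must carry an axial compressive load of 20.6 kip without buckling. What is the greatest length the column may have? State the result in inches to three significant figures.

I = πd⁴/64 = π×7.12⁴/64 = 126.2 in⁴
At the buckling limit P_cr = P = 2.060×10^4 lb
From P_cr = π²EI/(K·L)²:  L = (1/K)·√(π²EI/P_cr) = (1/0.7)·√(π²×1.64×10^6×126.2/2.060×10^4)
L = 450 in

L_max ≈ 450 in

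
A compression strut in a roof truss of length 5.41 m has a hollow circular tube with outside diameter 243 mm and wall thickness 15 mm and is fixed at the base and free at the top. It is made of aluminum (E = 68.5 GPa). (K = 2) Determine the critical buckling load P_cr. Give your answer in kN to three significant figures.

P_cr ≈ 405 kN

Inner diameter d_i = 243 − 2×15 = 213.0 mm
I = π(d_o⁴ − d_i⁴)/64 = π(243⁴ − 213.0⁴)/64 = 7.012×10^7 mm⁴
I = 7.012×10^7 mm⁴ = 7.012×10^-5 m⁴
Effective length L_e = K·L = 2 × 5.41 = 10.82 m
P_cr = π²EI / L_e² = π² × 68.5×10⁹ × 7.012×10^-5 / 10.82² = 4.049×10^5 N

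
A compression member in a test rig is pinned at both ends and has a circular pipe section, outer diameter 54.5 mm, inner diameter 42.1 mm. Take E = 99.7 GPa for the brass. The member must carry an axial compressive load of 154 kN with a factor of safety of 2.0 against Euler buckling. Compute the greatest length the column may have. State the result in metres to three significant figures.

L_max ≈ 0.944 m

d_o = 54.5 mm, d_i = 42.1 mm
I = π(d_o⁴ − d_i⁴)/64 = π(54.5⁴ − 42.10⁴)/64 = 2.789×10^5 mm⁴
I = 2.789×10^-7 m⁴
Required critical load P_cr = n·P = 2.0 × 154 = 308.0 kN = 3.080×10^5 N
From P_cr = π²EI/(K·L)²:  L = (1/K)·√(π²EI/P_cr) = (1/1)·√(π²×9.97×10^10×2.789×10^-7/3.080×10^5)
L = 0.944 m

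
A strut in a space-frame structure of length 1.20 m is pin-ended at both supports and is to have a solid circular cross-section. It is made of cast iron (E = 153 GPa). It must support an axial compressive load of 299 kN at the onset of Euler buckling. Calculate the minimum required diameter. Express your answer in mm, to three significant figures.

d ≈ 49.1 mm

L_e = K·L = 1 × 1.20 = 1.200 m
Required I = P_cr·L_e²/(π²E) = 2.990×10^5 × 1.200² / (π² × 1.53×10^11) = 2.851×10^-7 m⁴
I_req = 2.851×10^5 mm⁴
Solid circle: I = πd⁴/64  ⇒  d = (64I/π)^(1/4) = (64×2.851×10^5/π)^(1/4) = 49.1 mm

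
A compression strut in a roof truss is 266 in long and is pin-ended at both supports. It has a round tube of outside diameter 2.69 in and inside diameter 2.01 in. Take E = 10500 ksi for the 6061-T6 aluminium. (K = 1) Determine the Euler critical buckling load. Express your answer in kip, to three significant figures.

d_o = 2.69 in, d_i = 2.01 in
I = π(d_o⁴ − d_i⁴)/64 = π(2.69⁴ − 2.010⁴)/64 = 1.769 in⁴
Effective length L_e = K·L = 1 × 266 = 266.0 in
P_cr = π²EI / L_e² = π² × 10500×10³ × 1.769 / 266.0² = 2.591×10^3 lb

P_cr ≈ 2.59 kip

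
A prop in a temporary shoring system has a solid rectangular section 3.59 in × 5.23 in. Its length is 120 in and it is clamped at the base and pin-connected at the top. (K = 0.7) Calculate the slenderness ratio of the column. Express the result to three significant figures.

Buckling occurs about the weak axis: I_min = h·b³/12 with b = 3.59 in (the shorter side).
I_min = 5.23×3.59³/12 = 20.17 in⁴
A = 18.78 in²;  r_min = √(I/A) = √(20.17/18.78) = 1.036 in
L_e = K·L = 0.7 × 120 = 84.00 in
λ = L_e / r_min = 84.000 / 1.036 = 81.1

λ ≈ 81.1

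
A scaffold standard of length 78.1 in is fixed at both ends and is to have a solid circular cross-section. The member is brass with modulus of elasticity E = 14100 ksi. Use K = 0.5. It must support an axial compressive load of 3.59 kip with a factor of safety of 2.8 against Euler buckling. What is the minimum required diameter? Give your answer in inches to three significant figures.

d ≈ 1.22 in

Required P_cr = n·P = 2.8 × 3.59 = 10.05 kip
L_e = K·L = 0.5 × 78.1 = 39.05 in
Required I = P_cr·L_e²/(π²E) = 1.005×10^4 × 39.05² / (π² × 1.41×10^7) = 0.1101 in⁴
Solid circle: I = πd⁴/64  ⇒  d = (64I/π)^(1/4) = (64×0.1101/π)^(1/4) = 1.22 in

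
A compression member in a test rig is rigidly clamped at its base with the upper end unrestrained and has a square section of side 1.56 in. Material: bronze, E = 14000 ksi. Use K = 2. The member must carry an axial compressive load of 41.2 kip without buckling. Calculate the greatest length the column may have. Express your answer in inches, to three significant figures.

L_max ≈ 20.3 in

I = a⁴/12 = 1.56⁴/12 = 0.4935 in⁴
At the buckling limit P_cr = P = 4.120×10^4 lb
From P_cr = π²EI/(K·L)²:  L = (1/K)·√(π²EI/P_cr) = (1/2)·√(π²×1.40×10^7×0.4935/4.120×10^4)
L = 20.3 in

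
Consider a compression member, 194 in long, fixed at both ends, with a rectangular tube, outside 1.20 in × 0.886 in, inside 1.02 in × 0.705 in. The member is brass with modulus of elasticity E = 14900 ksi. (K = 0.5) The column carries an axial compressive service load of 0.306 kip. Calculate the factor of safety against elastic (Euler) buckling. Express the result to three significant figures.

n ≈ 2.03

Weak-axis I_min = (h_o·b_o³ − h_i·b_i³)/12 with b_o = 0.886, b_i = 0.7050 in (shorter outer/inner sides).
I_min = (1.20×0.886³ − 1.020×0.7050³)/12 = 3.977×10^-2 in⁴
Effective length L_e = K·L = 0.5 × 194 = 97.00 in
P_cr = π²EI / L_e² = π² × 14900×10³ × 3.977×10^-2 / 97.00² = 621.5 lb
Factor of safety n = P_cr / P = 0.62153 / 0.306 = 2.03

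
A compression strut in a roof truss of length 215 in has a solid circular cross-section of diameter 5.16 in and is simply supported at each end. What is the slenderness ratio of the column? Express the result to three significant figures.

For a solid circle r = d/4 = 5.16/4 = 1.290 in
L_e = K·L = 1 × 215 = 215.0 in
λ = L_e / r_min = 215.00 / 1.290 = 167

λ ≈ 167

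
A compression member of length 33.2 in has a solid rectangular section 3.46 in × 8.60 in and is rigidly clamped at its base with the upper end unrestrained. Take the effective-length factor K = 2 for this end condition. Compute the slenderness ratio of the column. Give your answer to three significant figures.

Buckling occurs about the weak axis: I_min = h·b³/12 with b = 3.46 in (the shorter side).
I_min = 8.60×3.46³/12 = 29.69 in⁴
A = 29.76 in²;  r_min = √(I/A) = √(29.69/29.76) = 0.9988 in
L_e = K·L = 2 × 33.2 = 66.40 in
λ = L_e / r_min = 66.400 / 0.9988 = 66.5

λ ≈ 66.5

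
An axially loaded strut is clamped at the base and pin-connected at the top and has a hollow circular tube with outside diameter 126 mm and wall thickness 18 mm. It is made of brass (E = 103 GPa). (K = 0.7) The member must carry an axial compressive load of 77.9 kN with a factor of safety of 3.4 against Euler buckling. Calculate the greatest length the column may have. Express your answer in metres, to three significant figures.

Inner diameter d_i = 126 − 2×18 = 90.00 mm
I = π(d_o⁴ − d_i⁴)/64 = π(126⁴ − 90.00⁴)/64 = 9.152×10^6 mm⁴
I = 9.152×10^-6 m⁴
Required critical load P_cr = n·P = 3.4 × 77.9 = 264.9 kN = 2.649×10^5 N
From P_cr = π²EI/(K·L)²:  L = (1/K)·√(π²EI/P_cr) = (1/0.7)·√(π²×1.03×10^11×9.152×10^-6/2.649×10^5)
L = 8.47 m

L_max ≈ 8.47 m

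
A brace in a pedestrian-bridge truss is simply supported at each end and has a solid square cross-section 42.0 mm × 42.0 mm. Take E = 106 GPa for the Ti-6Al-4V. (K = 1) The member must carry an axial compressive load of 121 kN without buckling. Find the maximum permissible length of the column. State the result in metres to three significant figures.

L_max ≈ 1.50 m

I = a⁴/12 = 42.0⁴/12 = 2.593×10^5 mm⁴
I = 2.593×10^-7 m⁴
At the buckling limit P_cr = P = 1.210×10^5 N
From P_cr = π²EI/(K·L)²:  L = (1/K)·√(π²EI/P_cr) = (1/1)·√(π²×1.06×10^11×2.593×10^-7/1.210×10^5)
L = 1.50 m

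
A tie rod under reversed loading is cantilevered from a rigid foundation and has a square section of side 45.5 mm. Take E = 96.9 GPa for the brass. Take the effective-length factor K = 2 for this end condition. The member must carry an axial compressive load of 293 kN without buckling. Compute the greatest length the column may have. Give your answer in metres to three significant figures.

I = a⁴/12 = 45.5⁴/12 = 3.572×10^5 mm⁴
I = 3.572×10^-7 m⁴
At the buckling limit P_cr = P = 2.930×10^5 N
From P_cr = π²EI/(K·L)²:  L = (1/K)·√(π²EI/P_cr) = (1/2)·√(π²×9.69×10^10×3.572×10^-7/2.930×10^5)
L = 0.540 m

L_max ≈ 0.540 m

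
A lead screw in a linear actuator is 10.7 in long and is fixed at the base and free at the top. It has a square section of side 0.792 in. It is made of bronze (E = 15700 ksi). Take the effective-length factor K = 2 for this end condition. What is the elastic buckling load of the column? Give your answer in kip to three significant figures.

I = a⁴/12 = 0.792⁴/12 = 3.279×10^-2 in⁴
Effective length L_e = K·L = 2 × 10.7 = 21.40 in
P_cr = π²EI / L_e² = π² × 15700×10³ × 3.279×10^-2 / 21.40² = 1.109×10^4 lb

P_cr ≈ 11.1 kip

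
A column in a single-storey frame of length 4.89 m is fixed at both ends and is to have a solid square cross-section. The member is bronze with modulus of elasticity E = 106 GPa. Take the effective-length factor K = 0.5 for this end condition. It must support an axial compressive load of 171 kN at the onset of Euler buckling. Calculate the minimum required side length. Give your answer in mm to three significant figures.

a ≈ 58.5 mm

L_e = K·L = 0.5 × 4.89 = 2.445 m
Required I = P_cr·L_e²/(π²E) = 1.710×10^5 × 2.445² / (π² × 1.06×10^11) = 9.771×10^-7 m⁴
I_req = 9.771×10^5 mm⁴
Solid square: I = a⁴/12  ⇒  a = (12I)^(1/4) = (12×9.771×10^5)^(1/4) = 58.5 mm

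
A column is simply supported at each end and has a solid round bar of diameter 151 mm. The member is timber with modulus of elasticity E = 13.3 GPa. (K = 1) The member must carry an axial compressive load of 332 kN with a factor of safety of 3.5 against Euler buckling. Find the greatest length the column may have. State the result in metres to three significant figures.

L_max ≈ 1.70 m

I = πd⁴/64 = π×151⁴/64 = 2.552×10^7 mm⁴
I = 2.552×10^-5 m⁴
Required critical load P_cr = n·P = 3.5 × 332 = 1162 kN = 1.162×10^6 N
From P_cr = π²EI/(K·L)²:  L = (1/K)·√(π²EI/P_cr) = (1/1)·√(π²×1.33×10^10×2.552×10^-5/1.162×10^6)
L = 1.70 m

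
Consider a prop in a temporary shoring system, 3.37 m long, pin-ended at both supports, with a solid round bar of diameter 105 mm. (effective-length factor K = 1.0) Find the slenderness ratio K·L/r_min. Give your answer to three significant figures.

λ ≈ 128

I = πd⁴/64 = π×105⁴/64 = 5.967×10^6 mm⁴
A = 8.659×10^3 mm²;  r_min = √(I/A) = √(5.967×10^6/8.659×10^3) = 26.25 mm
L_e = K·L = 1 × 3.37 m = 3.370 m = 3370.0 mm
λ = L_e / r_min = 3370.0 / 26.25 = 128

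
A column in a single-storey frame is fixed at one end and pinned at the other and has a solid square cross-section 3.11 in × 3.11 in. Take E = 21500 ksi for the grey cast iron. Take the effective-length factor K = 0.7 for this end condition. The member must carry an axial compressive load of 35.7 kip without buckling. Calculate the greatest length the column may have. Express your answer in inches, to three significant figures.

I = a⁴/12 = 3.11⁴/12 = 7.796 in⁴
At the buckling limit P_cr = P = 3.570×10^4 lb
From P_cr = π²EI/(K·L)²:  L = (1/K)·√(π²EI/P_cr) = (1/0.7)·√(π²×2.15×10^7×7.796/3.570×10^4)
L = 308 in

L_max ≈ 308 in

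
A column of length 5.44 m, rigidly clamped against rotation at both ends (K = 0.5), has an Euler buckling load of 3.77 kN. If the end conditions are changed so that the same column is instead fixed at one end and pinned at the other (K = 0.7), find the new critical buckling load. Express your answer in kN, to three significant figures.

P_cr ≈ 1.92 kN

P_cr ∝ 1/K², so P_cr,new = P_cr,old × (K_old/K_new)² = 3.77 × (0.5/0.7)²
= 3.77 × 0.5102 = 1.92 kN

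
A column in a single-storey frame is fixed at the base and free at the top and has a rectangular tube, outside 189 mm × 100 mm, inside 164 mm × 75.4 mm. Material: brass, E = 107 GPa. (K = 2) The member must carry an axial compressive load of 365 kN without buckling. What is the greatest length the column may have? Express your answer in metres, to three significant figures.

Weak-axis I_min = (h_o·b_o³ − h_i·b_i³)/12 with b_o = 100, b_i = 75.40 mm (shorter outer/inner sides).
I_min = (189×100³ − 164.0×75.40³)/12 = 9.892×10^6 mm⁴
I = 9.892×10^-6 m⁴
At the buckling limit P_cr = P = 3.650×10^5 N
From P_cr = π²EI/(K·L)²:  L = (1/K)·√(π²EI/P_cr) = (1/2)·√(π²×1.07×10^11×9.892×10^-6/3.650×10^5)
L = 2.67 m

L_max ≈ 2.67 m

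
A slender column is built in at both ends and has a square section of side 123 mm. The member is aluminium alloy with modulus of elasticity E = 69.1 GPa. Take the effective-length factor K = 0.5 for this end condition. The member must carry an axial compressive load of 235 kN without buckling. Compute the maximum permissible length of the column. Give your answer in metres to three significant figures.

L_max ≈ 14.9 m

I = a⁴/12 = 123⁴/12 = 1.907×10^7 mm⁴
I = 1.907×10^-5 m⁴
At the buckling limit P_cr = P = 2.350×10^5 N
From P_cr = π²EI/(K·L)²:  L = (1/K)·√(π²EI/P_cr) = (1/0.5)·√(π²×6.91×10^10×1.907×10^-5/2.350×10^5)
L = 14.9 m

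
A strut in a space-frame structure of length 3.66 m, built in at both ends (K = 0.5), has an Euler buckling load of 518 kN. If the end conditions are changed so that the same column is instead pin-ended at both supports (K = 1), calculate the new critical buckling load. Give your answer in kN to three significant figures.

P_cr ∝ 1/K², so P_cr,new = P_cr,old × (K_old/K_new)² = 518 × (0.5/1)²
= 518 × 0.2500 = 130 kN

P_cr ≈ 130 kN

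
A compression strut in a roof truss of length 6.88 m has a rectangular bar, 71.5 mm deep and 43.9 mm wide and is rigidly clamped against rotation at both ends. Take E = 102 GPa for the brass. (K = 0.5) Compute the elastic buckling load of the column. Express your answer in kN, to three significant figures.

Buckling occurs about the weak axis: I_min = h·b³/12 with b = 43.9 mm (the shorter side).
I_min = 71.5×43.9³/12 = 5.041×10^5 mm⁴
I = 5.041×10^5 mm⁴ = 5.041×10^-7 m⁴
Effective length L_e = K·L = 0.5 × 6.88 = 3.440 m
P_cr = π²EI / L_e² = π² × 102×10⁹ × 5.041×10^-7 / 3.440² = 4.288×10^4 N

P_cr ≈ 42.9 kN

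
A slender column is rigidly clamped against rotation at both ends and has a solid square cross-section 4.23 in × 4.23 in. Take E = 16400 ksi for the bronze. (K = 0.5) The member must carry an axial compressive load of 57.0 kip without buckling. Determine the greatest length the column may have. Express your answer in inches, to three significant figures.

L_max ≈ 550 in

I = a⁴/12 = 4.23⁴/12 = 26.68 in⁴
At the buckling limit P_cr = P = 5.700×10^4 lb
From P_cr = π²EI/(K·L)²:  L = (1/K)·√(π²EI/P_cr) = (1/0.5)·√(π²×1.64×10^7×26.68/5.700×10^4)
L = 550 in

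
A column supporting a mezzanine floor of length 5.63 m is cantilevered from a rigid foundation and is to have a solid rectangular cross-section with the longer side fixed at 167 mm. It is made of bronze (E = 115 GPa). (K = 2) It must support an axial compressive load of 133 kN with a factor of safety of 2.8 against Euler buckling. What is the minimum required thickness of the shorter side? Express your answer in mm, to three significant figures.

b ≈ 144 mm

Required P_cr = n·P = 2.8 × 133 = 372.4 kN
L_e = K·L = 2 × 5.63 = 11.26 m
Required I = P_cr·L_e²/(π²E) = 3.724×10^5 × 11.26² / (π² × 1.15×10^11) = 4.160×10^-5 m⁴
I_req = 4.160×10^7 mm⁴
Rectangle, weak axis: I_min = h·b³/12 with h = 167 mm fixed  ⇒  b = (12I/h)^(1/3) = 144 mm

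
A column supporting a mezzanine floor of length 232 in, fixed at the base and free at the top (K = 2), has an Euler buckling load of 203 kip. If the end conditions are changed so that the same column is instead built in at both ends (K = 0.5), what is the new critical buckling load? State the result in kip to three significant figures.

P_cr ∝ 1/K², so P_cr,new = P_cr,old × (K_old/K_new)² = 203 × (2/0.5)²
= 203 × 16.00 = 3250 kip

P_cr ≈ 3250 kip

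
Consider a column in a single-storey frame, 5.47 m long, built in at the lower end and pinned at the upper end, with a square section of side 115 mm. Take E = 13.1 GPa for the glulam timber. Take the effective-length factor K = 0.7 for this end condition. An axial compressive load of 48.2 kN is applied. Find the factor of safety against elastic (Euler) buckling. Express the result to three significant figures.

I = a⁴/12 = 115⁴/12 = 1.458×10^7 mm⁴
I = 1.458×10^7 mm⁴ = 1.458×10^-5 m⁴
Effective length L_e = K·L = 0.7 × 5.47 = 3.829 m
P_cr = π²EI / L_e² = π² × 13.1×10⁹ × 1.458×10^-5 / 3.829² = 1.285×10^5 N
Factor of safety n = P_cr / P = 128.53 / 48.2 = 2.67

n ≈ 2.67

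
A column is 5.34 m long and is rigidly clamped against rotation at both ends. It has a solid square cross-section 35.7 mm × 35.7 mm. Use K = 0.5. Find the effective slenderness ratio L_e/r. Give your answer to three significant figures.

I = a⁴/12 = 35.7⁴/12 = 1.354×10^5 mm⁴
A = 1.274×10^3 mm²;  r_min = √(I/A) = √(1.354×10^5/1.274×10^3) = 10.31 mm
L_e = K·L = 0.5 × 5.34 m = 2.670 m = 2670.0 mm
λ = L_e / r_min = 2670.0 / 10.31 = 259

λ ≈ 259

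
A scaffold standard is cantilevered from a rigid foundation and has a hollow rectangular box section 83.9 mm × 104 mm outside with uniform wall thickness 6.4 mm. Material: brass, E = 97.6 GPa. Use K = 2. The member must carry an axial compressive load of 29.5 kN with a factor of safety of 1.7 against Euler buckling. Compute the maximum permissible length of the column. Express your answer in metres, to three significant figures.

L_max ≈ 3.39 m

Inner dimensions: h_i = 104 − 2×6.4 = 91.20 mm, b_i = 83.9 − 2×6.4 = 71.10 mm
Weak-axis I_min = (h_o·b_o³ − h_i·b_i³)/12 with b_o = 83.9, b_i = 71.10 mm (shorter outer/inner sides).
I_min = (104×83.9³ − 91.20×71.10³)/12 = 2.387×10^6 mm⁴
I = 2.387×10^-6 m⁴
Required critical load P_cr = n·P = 1.7 × 29.5 = 50.15 kN = 5.015×10^4 N
From P_cr = π²EI/(K·L)²:  L = (1/K)·√(π²EI/P_cr) = (1/2)·√(π²×9.76×10^10×2.387×10^-6/5.015×10^4)
L = 3.39 m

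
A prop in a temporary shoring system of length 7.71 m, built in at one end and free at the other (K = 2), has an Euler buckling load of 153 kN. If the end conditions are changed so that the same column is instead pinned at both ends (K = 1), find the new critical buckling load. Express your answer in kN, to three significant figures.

P_cr ∝ 1/K², so P_cr,new = P_cr,old × (K_old/K_new)² = 153 × (2/1)²
= 153 × 4.000 = 612 kN

P_cr ≈ 612 kN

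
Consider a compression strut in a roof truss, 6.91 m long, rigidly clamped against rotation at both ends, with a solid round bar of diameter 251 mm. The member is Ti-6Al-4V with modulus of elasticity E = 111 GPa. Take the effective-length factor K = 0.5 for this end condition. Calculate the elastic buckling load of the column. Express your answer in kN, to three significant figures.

P_cr ≈ 17900 kN

I = πd⁴/64 = π×251⁴/64 = 1.948×10^8 mm⁴
I = 1.948×10^8 mm⁴ = 1.948×10^-4 m⁴
Effective length L_e = K·L = 0.5 × 6.91 = 3.455 m
P_cr = π²EI / L_e² = π² × 111×10⁹ × 1.948×10^-4 / 3.455² = 1.788×10^7 N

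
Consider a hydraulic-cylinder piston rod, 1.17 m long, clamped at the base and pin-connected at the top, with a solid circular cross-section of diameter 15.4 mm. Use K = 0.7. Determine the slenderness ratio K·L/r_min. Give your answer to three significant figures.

For a solid circle r = d/4 = 15.4/4 = 3.850 mm
L_e = K·L = 0.7 × 1.17 m = 0.8190 m = 819.00 mm
λ = L_e / r_min = 819.00 / 3.850 = 213

λ ≈ 213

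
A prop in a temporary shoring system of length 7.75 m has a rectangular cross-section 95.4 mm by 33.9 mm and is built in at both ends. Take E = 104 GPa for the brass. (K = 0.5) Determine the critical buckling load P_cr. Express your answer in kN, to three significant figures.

P_cr ≈ 21.2 kN

Buckling occurs about the weak axis: I_min = h·b³/12 with b = 33.9 mm (the shorter side).
I_min = 95.4×33.9³/12 = 3.097×10^5 mm⁴
I = 3.097×10^5 mm⁴ = 3.097×10^-7 m⁴
Effective length L_e = K·L = 0.5 × 7.75 = 3.875 m
P_cr = π²EI / L_e² = π² × 104×10⁹ × 3.097×10^-7 / 3.875² = 2.117×10^4 N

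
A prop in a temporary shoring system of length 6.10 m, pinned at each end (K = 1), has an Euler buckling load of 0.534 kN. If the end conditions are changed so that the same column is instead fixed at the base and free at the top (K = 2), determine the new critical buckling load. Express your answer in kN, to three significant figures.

P_cr ∝ 1/K², so P_cr,new = P_cr,old × (K_old/K_new)² = 0.534 × (1/2)²
= 0.534 × 0.2500 = 0.134 kN

P_cr ≈ 0.134 kN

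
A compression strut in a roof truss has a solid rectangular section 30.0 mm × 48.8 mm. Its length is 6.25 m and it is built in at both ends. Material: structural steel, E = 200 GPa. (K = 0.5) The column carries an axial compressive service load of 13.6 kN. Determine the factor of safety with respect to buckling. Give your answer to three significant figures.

Buckling occurs about the weak axis: I_min = h·b³/12 with b = 30.0 mm (the shorter side).
I_min = 48.8×30.0³/12 = 1.098×10^5 mm⁴
I = 1.098×10^5 mm⁴ = 1.098×10^-7 m⁴
Effective length L_e = K·L = 0.5 × 6.25 = 3.125 m
P_cr = π²EI / L_e² = π² × 200×10⁹ × 1.098×10^-7 / 3.125² = 2.219×10^4 N
Factor of safety n = P_cr / P = 22.194 / 13.6 = 1.63

n ≈ 1.63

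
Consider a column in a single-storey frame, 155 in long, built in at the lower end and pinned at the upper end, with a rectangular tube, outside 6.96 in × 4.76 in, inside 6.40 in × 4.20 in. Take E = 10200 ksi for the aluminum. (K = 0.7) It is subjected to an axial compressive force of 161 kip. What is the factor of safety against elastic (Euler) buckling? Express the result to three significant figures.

n ≈ 1.22

Weak-axis I_min = (h_o·b_o³ − h_i·b_i³)/12 with b_o = 4.76, b_i = 4.200 in (shorter outer/inner sides).
I_min = (6.96×4.76³ − 6.400×4.200³)/12 = 23.04 in⁴
Effective length L_e = K·L = 0.7 × 155 = 108.5 in
P_cr = π²EI / L_e² = π² × 10200×10³ × 23.04 / 108.5² = 1.970×10^5 lb
Factor of safety n = P_cr / P = 197.02 / 161 = 1.22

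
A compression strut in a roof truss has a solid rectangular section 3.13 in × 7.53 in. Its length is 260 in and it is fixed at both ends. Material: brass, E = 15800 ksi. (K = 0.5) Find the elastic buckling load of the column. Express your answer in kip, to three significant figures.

Buckling occurs about the weak axis: I_min = h·b³/12 with b = 3.13 in (the shorter side).
I_min = 7.53×3.13³/12 = 19.24 in⁴
Effective length L_e = K·L = 0.5 × 260 = 130.0 in
P_cr = π²EI / L_e² = π² × 15800×10³ × 19.24 / 130.0² = 1.775×10^5 lb

P_cr ≈ 178 kip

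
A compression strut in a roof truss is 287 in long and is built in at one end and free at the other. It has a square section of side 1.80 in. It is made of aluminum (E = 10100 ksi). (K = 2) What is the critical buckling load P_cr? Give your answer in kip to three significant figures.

P_cr ≈ 0.265 kip

I = a⁴/12 = 1.80⁴/12 = 0.8748 in⁴
Effective length L_e = K·L = 2 × 287 = 574.0 in
P_cr = π²EI / L_e² = π² × 10100×10³ × 0.8748 / 574.0² = 264.7 lb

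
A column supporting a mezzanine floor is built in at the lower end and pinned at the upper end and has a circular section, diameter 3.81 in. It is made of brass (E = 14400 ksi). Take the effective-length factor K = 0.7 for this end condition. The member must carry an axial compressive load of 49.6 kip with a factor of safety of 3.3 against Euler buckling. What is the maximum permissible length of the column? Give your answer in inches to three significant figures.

L_max ≈ 135 in

I = πd⁴/64 = π×3.81⁴/64 = 10.34 in⁴
Required critical load P_cr = n·P = 3.3 × 49.6 = 163.7 kip = 1.637×10^5 lb
From P_cr = π²EI/(K·L)²:  L = (1/K)·√(π²EI/P_cr) = (1/0.7)·√(π²×1.44×10^7×10.34/1.637×10^5)
L = 135 in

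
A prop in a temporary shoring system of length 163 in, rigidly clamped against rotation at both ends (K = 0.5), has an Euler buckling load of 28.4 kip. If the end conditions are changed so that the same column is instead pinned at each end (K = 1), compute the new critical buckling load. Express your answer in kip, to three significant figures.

P_cr ∝ 1/K², so P_cr,new = P_cr,old × (K_old/K_new)² = 28.4 × (0.5/1)²
= 28.4 × 0.2500 = 7.10 kip

P_cr ≈ 7.10 kip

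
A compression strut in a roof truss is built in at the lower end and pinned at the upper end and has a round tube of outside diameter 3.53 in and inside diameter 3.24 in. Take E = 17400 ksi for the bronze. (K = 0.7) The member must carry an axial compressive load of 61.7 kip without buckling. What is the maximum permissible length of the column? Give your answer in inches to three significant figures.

d_o = 3.53 in, d_i = 3.24 in
I = π(d_o⁴ − d_i⁴)/64 = π(3.53⁴ − 3.240⁴)/64 = 2.213 in⁴
At the buckling limit P_cr = P = 6.170×10^4 lb
From P_cr = π²EI/(K·L)²:  L = (1/K)·√(π²EI/P_cr) = (1/0.7)·√(π²×1.74×10^7×2.213/6.170×10^4)
L = 112 in

L_max ≈ 112 in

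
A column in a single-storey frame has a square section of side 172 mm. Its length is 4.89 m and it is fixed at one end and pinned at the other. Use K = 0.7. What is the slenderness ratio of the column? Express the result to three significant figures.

For a square r = a/√12 = 172/√12 = 49.65 mm
L_e = K·L = 0.7 × 4.89 m = 3.423 m = 3423.0 mm
λ = L_e / r_min = 3423.0 / 49.65 = 68.9

λ ≈ 68.9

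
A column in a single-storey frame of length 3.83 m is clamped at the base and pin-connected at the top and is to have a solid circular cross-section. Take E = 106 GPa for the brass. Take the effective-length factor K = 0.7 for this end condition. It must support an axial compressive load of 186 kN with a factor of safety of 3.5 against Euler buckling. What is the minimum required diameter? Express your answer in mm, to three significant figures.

d ≈ 97.7 mm

Required P_cr = n·P = 3.5 × 186 = 651.0 kN
L_e = K·L = 0.7 × 3.83 = 2.681 m
Required I = P_cr·L_e²/(π²E) = 6.510×10^5 × 2.681² / (π² × 1.06×10^11) = 4.473×10^-6 m⁴
I_req = 4.473×10^6 mm⁴
Solid circle: I = πd⁴/64  ⇒  d = (64I/π)^(1/4) = (64×4.473×10^6/π)^(1/4) = 97.7 mm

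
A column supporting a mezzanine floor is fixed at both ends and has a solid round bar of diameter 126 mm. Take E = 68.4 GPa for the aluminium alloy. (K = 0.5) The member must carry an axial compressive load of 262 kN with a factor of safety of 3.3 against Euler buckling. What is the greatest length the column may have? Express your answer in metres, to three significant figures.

L_max ≈ 6.22 m

I = πd⁴/64 = π×126⁴/64 = 1.237×10^7 mm⁴
I = 1.237×10^-5 m⁴
Required critical load P_cr = n·P = 3.3 × 262 = 864.6 kN = 8.646×10^5 N
From P_cr = π²EI/(K·L)²:  L = (1/K)·√(π²EI/P_cr) = (1/0.5)·√(π²×6.84×10^10×1.237×10^-5/8.646×10^5)
L = 6.22 m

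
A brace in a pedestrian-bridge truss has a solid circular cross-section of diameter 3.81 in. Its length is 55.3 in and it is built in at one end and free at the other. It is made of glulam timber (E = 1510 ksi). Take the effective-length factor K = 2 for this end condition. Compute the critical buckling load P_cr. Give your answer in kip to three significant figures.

I = πd⁴/64 = π×3.81⁴/64 = 10.34 in⁴
Effective length L_e = K·L = 2 × 55.3 = 110.6 in
P_cr = π²EI / L_e² = π² × 1510×10³ × 10.34 / 110.6² = 1.260×10^4 lb

P_cr ≈ 12.6 kip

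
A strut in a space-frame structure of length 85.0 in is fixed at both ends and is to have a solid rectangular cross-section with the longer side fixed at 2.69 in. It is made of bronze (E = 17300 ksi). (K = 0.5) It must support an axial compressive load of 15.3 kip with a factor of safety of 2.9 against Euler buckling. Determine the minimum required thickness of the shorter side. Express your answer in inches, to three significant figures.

b ≈ 1.28 in

Required P_cr = n·P = 2.9 × 15.3 = 44.37 kip
L_e = K·L = 0.5 × 85.0 = 42.50 in
Required I = P_cr·L_e²/(π²E) = 4.437×10^4 × 42.50² / (π² × 1.73×10^7) = 0.4694 in⁴
Rectangle, weak axis: I_min = h·b³/12 with h = 2.69 in fixed  ⇒  b = (12I/h)^(1/3) = 1.28 in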